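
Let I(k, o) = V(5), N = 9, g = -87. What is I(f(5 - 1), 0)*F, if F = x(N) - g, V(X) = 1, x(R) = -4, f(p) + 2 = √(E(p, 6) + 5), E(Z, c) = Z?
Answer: 83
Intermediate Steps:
f(p) = -2 + √(5 + p) (f(p) = -2 + √(p + 5) = -2 + √(5 + p))
I(k, o) = 1
F = 83 (F = -4 - 1*(-87) = -4 + 87 = 83)
I(f(5 - 1), 0)*F = 1*83 = 83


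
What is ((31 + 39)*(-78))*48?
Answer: -262080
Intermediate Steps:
((31 + 39)*(-78))*48 = (70*(-78))*48 = -5460*48 = -262080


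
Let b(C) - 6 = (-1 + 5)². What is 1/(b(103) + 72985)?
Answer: 1/73007 ≈ 1.3697e-5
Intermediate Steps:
b(C) = 22 (b(C) = 6 + (-1 + 5)² = 6 + 4² = 6 + 16 = 22)
1/(b(103) + 72985) = 1/(22 + 72985) = 1/73007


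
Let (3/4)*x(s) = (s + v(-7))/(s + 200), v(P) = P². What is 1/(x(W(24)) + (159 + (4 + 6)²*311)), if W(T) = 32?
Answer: 58/1813049 ≈ 3.1990e-5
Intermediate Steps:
x(s) = 4*(49 + s)/(3*(200 + s)) (x(s) = 4*((s + (-7)²)/(s + 200))/3 = 4*((s + 49)/(200 + s))/3 = 4*((49 + s)/(200 + s))/3 = 4*(49 + s)/(3*(200 + s)))
1/(x(W(24)) + (159 + (4 + 6)²*311)) = 1/(4*(49 + 32)/(3*(200 + 32)) + (159 + (4 + 6)²*311)) = 1/((4/3)*81/232 + (159 + 10²*311)) = 1/((4/3)*(1/232)*81 + (159 + 100*311)) = 1/(27/58 + (159 + 31100)) = 1/(27/58 + 31259) = 1/(1813049/58) = 58/1813049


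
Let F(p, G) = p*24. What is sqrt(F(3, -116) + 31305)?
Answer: sqrt(31377) ≈ 177.14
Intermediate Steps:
F(p, G) = 24*p
sqrt(F(3, -116) + 31305) = sqrt(24*3 + 31305) = sqrt(72 + 31305) = sqrt(31377)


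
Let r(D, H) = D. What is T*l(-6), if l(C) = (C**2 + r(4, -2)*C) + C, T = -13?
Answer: -78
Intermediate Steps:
l(C) = C**2 + 5*C (l(C) = (C**2 + 4*C) + C = C**2 + 5*C)
T*l(-6) = -(-78)*(5 - 6) = -(-78)*(-1) = -13*6 = -78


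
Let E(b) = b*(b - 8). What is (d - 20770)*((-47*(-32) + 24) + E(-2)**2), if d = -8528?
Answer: -56486544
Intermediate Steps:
E(b) = b*(-8 + b)
(d - 20770)*((-47*(-32) + 24) + E(-2)**2) = (-8528 - 20770)*((-47*(-32) + 24) + (-2*(-8 - 2))**2) = -29298*((1504 + 24) + (-2*(-10))**2) = -29298*(1528 + 20**2) = -29298*(1528 + 400) = -29298*1928 = -56486544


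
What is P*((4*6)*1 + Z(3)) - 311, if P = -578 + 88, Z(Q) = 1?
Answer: -12561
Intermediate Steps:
P = -490
P*((4*6)*1 + Z(3)) - 311 = -490*((4*6)*1 + 1) - 311 = -490*(24*1 + 1) - 311 = -490*(24 + 1) - 311 = -490*25 - 311 = -12250 - 311 = -12561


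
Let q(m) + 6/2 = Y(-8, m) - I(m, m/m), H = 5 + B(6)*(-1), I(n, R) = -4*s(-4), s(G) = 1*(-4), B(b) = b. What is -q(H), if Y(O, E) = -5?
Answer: 24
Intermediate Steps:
s(G) = -4
I(n, R) = 16 (I(n, R) = -4*(-4) = 16)
H = -1 (H = 5 + 6*(-1) = 5 - 6 = -1)
q(m) = -24 (q(m) = -3 + (-5 - 1*16) = -3 + (-5 - 16) = -3 - 21 = -24)
-q(H) = -1*(-24) = 24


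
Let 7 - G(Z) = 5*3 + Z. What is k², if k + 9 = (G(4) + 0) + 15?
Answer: 36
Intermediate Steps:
G(Z) = -8 - Z (G(Z) = 7 - (5*3 + Z) = 7 - (15 + Z) = 7 + (-15 - Z) = -8 - Z)
k = -6 (k = -9 + (((-8 - 1*4) + 0) + 15) = -9 + (((-8 - 4) + 0) + 15) = -9 + ((-12 + 0) + 15) = -9 + (-12 + 15) = -9 + 3 = -6)
k² = (-6)² = 36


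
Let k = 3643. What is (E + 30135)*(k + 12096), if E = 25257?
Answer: 871814688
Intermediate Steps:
(E + 30135)*(k + 12096) = (25257 + 30135)*(3643 + 12096) = 55392*15739 = 871814688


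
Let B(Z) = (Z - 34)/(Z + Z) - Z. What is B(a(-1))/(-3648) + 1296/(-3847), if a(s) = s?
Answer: -9597955/28067712 ≈ -0.34196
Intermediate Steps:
B(Z) = -Z + (-34 + Z)/(2*Z) (B(Z) = (-34 + Z)/((2*Z)) - Z = (-34 + Z)*(1/(2*Z)) - Z = (-34 + Z)/(2*Z) - Z = -Z + (-34 + Z)/(2*Z))
B(a(-1))/(-3648) + 1296/(-3847) = (1/2 - 1*(-1) - 17/(-1))/(-3648) + 1296/(-3847) = (1/2 + 1 - 17*(-1))*(-1/3648) + 1296*(-1/3847) = (1/2 + 1 + 17)*(-1/3648) - 1296/3847 = (37/2)*(-1/3648) - 1296/3847 = -37/7296 - 1296/3847 = -9597955/28067712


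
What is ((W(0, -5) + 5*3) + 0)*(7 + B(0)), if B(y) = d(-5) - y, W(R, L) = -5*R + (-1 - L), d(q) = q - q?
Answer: 133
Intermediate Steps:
d(q) = 0
W(R, L) = -1 - L - 5*R
B(y) = -y (B(y) = 0 - y = -y)
((W(0, -5) + 5*3) + 0)*(7 + B(0)) = (((-1 - 1*(-5) - 5*0) + 5*3) + 0)*(7 - 1*0) = (((-1 + 5 + 0) + 15) + 0)*(7 + 0) = ((4 + 15) + 0)*7 = (19 + 0)*7 = 19*7 = 133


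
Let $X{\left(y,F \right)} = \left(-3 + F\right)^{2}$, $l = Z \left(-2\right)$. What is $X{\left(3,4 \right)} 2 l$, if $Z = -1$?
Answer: $4$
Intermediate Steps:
$l = 2$ ($l = \left(-1\right) \left(-2\right) = 2$)
$X{\left(3,4 \right)} 2 l = \left(-3 + 4\right)^{2} \cdot 2 \cdot 2 = 1^{2} \cdot 2 \cdot 2 = 1 \cdot 2 \cdot 2 = 2 \cdot 2 = 4$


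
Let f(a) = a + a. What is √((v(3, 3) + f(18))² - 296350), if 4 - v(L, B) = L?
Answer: I*√294981 ≈ 543.12*I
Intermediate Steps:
v(L, B) = 4 - L
f(a) = 2*a
√((v(3, 3) + f(18))² - 296350) = √(((4 - 1*3) + 2*18)² - 296350) = √(((4 - 3) + 36)² - 296350) = √((1 + 36)² - 296350) = √(37² - 296350) = √(1369 - 296350) = √(-294981) = I*√294981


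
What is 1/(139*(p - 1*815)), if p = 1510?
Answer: 1/96605 ≈ 1.0351e-5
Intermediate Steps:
1/(139*(p - 1*815)) = 1/(139*(1510 - 1*815)) = 1/(139*(1510 - 815)) = 1/(139*695) = 1/96605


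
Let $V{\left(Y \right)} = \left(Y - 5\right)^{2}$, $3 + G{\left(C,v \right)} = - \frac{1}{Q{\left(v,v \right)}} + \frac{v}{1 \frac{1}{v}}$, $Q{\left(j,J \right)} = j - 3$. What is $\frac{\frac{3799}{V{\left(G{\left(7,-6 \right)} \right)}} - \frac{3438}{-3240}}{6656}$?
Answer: $\frac{67615139}{76687902720} \approx 0.00088169$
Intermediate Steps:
$Q{\left(j,J \right)} = -3 + j$ ($Q{\left(j,J \right)} = j - 3 = -3 + j$)
$G{\left(C,v \right)} = -3 + v^{2} - \frac{1}{-3 + v}$ ($G{\left(C,v \right)} = -3 - \left(\frac{1}{-3 + v} - \frac{v}{1 \frac{1}{v}}\right) = -3 - \left(\frac{1}{-3 + v} - \frac{v}{\frac{1}{v}}\right) = -3 + \left(- \frac{1}{-3 + v} + v v\right) = -3 + \left(- \frac{1}{-3 + v} + v^{2}\right) = -3 + \left(v^{2} - \frac{1}{-3 + v}\right) = -3 + v^{2} - \frac{1}{-3 + v}$)
$V{\left(Y \right)} = \left(-5 + Y\right)^{2}$
$\frac{\frac{3799}{V{\left(G{\left(7,-6 \right)} \right)}} - \frac{3438}{-3240}}{6656} = \frac{\frac{3799}{\left(-5 + \frac{-1 + \left(-3 - 6\right) \left(-3 + \left(-6\right)^{2}\right)}{-3 - 6}\right)^{2}} - \frac{3438}{-3240}}{6656} = \left(\frac{3799}{\left(-5 + \frac{-1 - 9 \left(-3 + 36\right)}{-9}\right)^{2}} - - \frac{191}{180}\right) \frac{1}{6656} = \left(\frac{3799}{\left(-5 - \frac{-1 - 297}{9}\right)^{2}} + \frac{191}{180}\right) \frac{1}{6656} = \left(\frac{3799}{\left(-5 - - \frac{298}{9}\right)^{2}} + \frac{191}{180}\right) \frac{1}{6656} = \left(\frac{3799}{\left(-5 + \frac{298}{9}\right)^{2}} + \frac{191}{180}\right) \frac{1}{6656} = \left(\frac{3799}{\left(\frac{253}{9}\right)^{2}} + \frac{191}{180}\right) \frac{1}{6656} = \left(\frac{3799}{\frac{64009}{81}} + \frac{191}{180}\right) \frac{1}{6656} = \left(3799 \cdot \frac{81}{64009} + \frac{191}{180}\right) \frac{1}{6656} = \left(\frac{307719}{64009} + \frac{191}{180}\right) \frac{1}{6656} = \frac{67615139}{11521620} \cdot \frac{1}{6656} = \frac{67615139}{76687902720}$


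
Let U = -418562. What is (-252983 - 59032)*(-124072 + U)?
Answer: 169309947510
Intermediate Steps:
(-252983 - 59032)*(-124072 + U) = (-252983 - 59032)*(-124072 - 418562) = -312015*(-542634) = 169309947510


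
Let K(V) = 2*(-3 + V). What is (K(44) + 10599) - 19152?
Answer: -8471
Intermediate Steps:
K(V) = -6 + 2*V
(K(44) + 10599) - 19152 = ((-6 + 2*44) + 10599) - 19152 = ((-6 + 88) + 10599) - 19152 = (82 + 10599) - 19152 = 10681 - 19152 = -8471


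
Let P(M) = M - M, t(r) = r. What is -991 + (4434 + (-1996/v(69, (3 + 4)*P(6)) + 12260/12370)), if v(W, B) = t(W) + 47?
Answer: 122929030/35873 ≈ 3426.8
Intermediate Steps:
P(M) = 0
v(W, B) = 47 + W (v(W, B) = W + 47 = 47 + W)
-991 + (4434 + (-1996/v(69, (3 + 4)*P(6)) + 12260/12370)) = -991 + (4434 + (-1996/(47 + 69) + 12260/12370)) = -991 + (4434 + (-1996/116 + 12260*(1/12370))) = -991 + (4434 + (-1996*1/116 + 1226/1237)) = -991 + (4434 + (-499/29 + 1226/1237)) = -991 + (4434 - 581709/35873) = -991 + 158479173/35873 = 122929030/35873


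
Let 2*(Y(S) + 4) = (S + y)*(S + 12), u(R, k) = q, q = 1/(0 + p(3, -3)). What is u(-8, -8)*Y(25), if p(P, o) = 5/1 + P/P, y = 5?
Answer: 551/6 ≈ 91.833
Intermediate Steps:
p(P, o) = 6 (p(P, o) = 5*1 + 1 = 5 + 1 = 6)
q = ⅙ (q = 1/(0 + 6) = 1/6 = ⅙ ≈ 0.16667)
u(R, k) = ⅙
Y(S) = -4 + (5 + S)*(12 + S)/2 (Y(S) = -4 + ((S + 5)*(S + 12))/2 = -4 + ((5 + S)*(12 + S))/2 = -4 + (5 + S)*(12 + S)/2)
u(-8, -8)*Y(25) = (26 + (½)*25² + (17/2)*25)/6 = (26 + (½)*625 + 425/2)/6 = (26 + 625/2 + 425/2)/6 = (⅙)*551 = 551/6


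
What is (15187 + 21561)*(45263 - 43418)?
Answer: 67800060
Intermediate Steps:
(15187 + 21561)*(45263 - 43418) = 36748*1845 = 67800060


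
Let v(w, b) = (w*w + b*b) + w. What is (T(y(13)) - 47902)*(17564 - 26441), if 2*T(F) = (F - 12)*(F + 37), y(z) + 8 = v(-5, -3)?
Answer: 422909157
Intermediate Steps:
v(w, b) = w + b² + w² (v(w, b) = (w² + b²) + w = (b² + w²) + w = w + b² + w²)
y(z) = 21 (y(z) = -8 + (-5 + (-3)² + (-5)²) = -8 + (-5 + 9 + 25) = -8 + 29 = 21)
T(F) = (-12 + F)*(37 + F)/2 (T(F) = ((F - 12)*(F + 37))/2 = ((-12 + F)*(37 + F))/2 = (-12 + F)*(37 + F)/2)
(T(y(13)) - 47902)*(17564 - 26441) = ((-222 + (½)*21² + (25/2)*21) - 47902)*(17564 - 26441) = ((-222 + (½)*441 + 525/2) - 47902)*(-8877) = ((-222 + 441/2 + 525/2) - 47902)*(-8877) = (261 - 47902)*(-8877) = -47641*(-8877) = 422909157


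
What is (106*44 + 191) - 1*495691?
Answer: -490836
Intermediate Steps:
(106*44 + 191) - 1*495691 = (4664 + 191) - 495691 = 4855 - 495691 = -490836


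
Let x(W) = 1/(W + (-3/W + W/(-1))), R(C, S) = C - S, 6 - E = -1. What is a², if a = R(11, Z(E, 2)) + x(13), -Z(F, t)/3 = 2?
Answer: 1444/9 ≈ 160.44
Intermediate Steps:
E = 7 (E = 6 - 1*(-1) = 6 + 1 = 7)
Z(F, t) = -6 (Z(F, t) = -3*2 = -6)
x(W) = -W/3 (x(W) = 1/(W + (-3/W + W*(-1))) = 1/(W + (-3/W - W)) = 1/(W + (-W - 3/W)) = 1/(-3/W) = -W/3)
a = 38/3 (a = (11 - 1*(-6)) - ⅓*13 = (11 + 6) - 13/3 = 17 - 13/3 = 38/3 ≈ 12.667)
a² = (38/3)² = 1444/9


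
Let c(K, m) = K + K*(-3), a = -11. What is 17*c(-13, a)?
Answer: 442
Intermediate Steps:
c(K, m) = -2*K (c(K, m) = K - 3*K = -2*K)
17*c(-13, a) = 17*(-2*(-13)) = 17*26 = 442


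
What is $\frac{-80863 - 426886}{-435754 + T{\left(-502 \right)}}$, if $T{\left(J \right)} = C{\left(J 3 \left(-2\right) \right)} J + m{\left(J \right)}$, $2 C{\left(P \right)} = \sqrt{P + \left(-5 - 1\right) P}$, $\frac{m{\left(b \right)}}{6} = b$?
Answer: $\frac{111391498867}{96732198908} - \frac{127444999 i \sqrt{3765}}{96732198908} \approx 1.1515 - 0.080841 i$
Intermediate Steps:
$m{\left(b \right)} = 6 b$
$C{\left(P \right)} = \frac{\sqrt{5} \sqrt{- P}}{2}$ ($C{\left(P \right)} = \frac{\sqrt{P + \left(-5 - 1\right) P}}{2} = \frac{\sqrt{P - 6 P}}{2} = \frac{\sqrt{- 5 P}}{2} = \frac{\sqrt{5} \sqrt{- P}}{2}$)
$T{\left(J \right)} = 6 J + \frac{\sqrt{30} J^{\frac{3}{2}}}{2}$ ($T{\left(J \right)} = \frac{\sqrt{5} \sqrt{- J 3 \left(-2\right)}}{2} J + 6 J = \frac{\sqrt{5} \sqrt{- 3 J \left(-2\right)}}{2} J + 6 J = \frac{\sqrt{5} \sqrt{- \left(-6\right) J}}{2} J + 6 J = \frac{\sqrt{5} \sqrt{6 J}}{2} J + 6 J = \frac{\sqrt{5} \sqrt{6} \sqrt{J}}{2} J + 6 J = \frac{\sqrt{30} \sqrt{J}}{2} J + 6 J = \frac{\sqrt{30} J^{\frac{3}{2}}}{2} + 6 J = 6 J + \frac{\sqrt{30} J^{\frac{3}{2}}}{2}$)
$\frac{-80863 - 426886}{-435754 + T{\left(-502 \right)}} = \frac{-80863 - 426886}{-435754 + \left(6 \left(-502\right) + \frac{\sqrt{30} \left(-502\right)^{\frac{3}{2}}}{2}\right)} = - \frac{507749}{-435754 - \left(3012 - \frac{\sqrt{30} \left(- 502 i \sqrt{502}\right)}{2}\right)} = - \frac{507749}{-435754 - \left(3012 + 502 i \sqrt{3765}\right)} = - \frac{507749}{-438766 - 502 i \sqrt{3765}}$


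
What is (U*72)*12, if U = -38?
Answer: -32832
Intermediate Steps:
(U*72)*12 = -38*72*12 = -2736*12 = -32832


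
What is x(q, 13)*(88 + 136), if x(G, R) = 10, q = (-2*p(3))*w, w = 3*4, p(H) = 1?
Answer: 2240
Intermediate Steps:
w = 12
q = -24 (q = -2*1*12 = -2*12 = -24)
x(q, 13)*(88 + 136) = 10*(88 + 136) = 10*224 = 2240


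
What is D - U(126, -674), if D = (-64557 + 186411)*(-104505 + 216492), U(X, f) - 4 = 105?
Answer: 13646063789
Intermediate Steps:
U(X, f) = 109 (U(X, f) = 4 + 105 = 109)
D = 13646063898 (D = 121854*111987 = 13646063898)
D - U(126, -674) = 13646063898 - 1*109 = 13646063898 - 109 = 13646063789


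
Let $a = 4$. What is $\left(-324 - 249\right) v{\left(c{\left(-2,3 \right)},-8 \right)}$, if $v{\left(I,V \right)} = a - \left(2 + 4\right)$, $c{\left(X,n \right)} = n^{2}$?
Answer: $1146$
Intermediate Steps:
$v{\left(I,V \right)} = -2$ ($v{\left(I,V \right)} = 4 - \left(2 + 4\right) = 4 - 6 = -2$)
$\left(-324 - 249\right) v{\left(c{\left(-2,3 \right)},-8 \right)} = \left(-324 - 249\right) \left(-2\right) = \left(-573\right) \left(-2\right) = 1146$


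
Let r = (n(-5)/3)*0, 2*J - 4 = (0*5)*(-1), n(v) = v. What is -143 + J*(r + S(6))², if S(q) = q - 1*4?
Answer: -135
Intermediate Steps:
J = 2 (J = 2 + ((0*5)*(-1))/2 = 2 + (0*(-1))/2 = 2 + (½)*0 = 2 + 0 = 2)
S(q) = -4 + q (S(q) = q - 4 = -4 + q)
r = 0 (r = -5/3*0 = 0)
-143 + J*(r + S(6))² = -143 + 2*(0 + (-4 + 6))² = -143 + 2*(0 + 2)² = -143 + 2*2² = -143 + 2*4 = -143 + 8 = -135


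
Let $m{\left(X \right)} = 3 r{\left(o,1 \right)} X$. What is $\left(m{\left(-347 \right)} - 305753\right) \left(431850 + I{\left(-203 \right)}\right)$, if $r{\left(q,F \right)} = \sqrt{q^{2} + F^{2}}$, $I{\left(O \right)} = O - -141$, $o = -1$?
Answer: $-132020476364 - 449491308 \sqrt{2} \approx -1.3266 \cdot 10^{11}$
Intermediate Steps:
$I{\left(O \right)} = 141 + O$ ($I{\left(O \right)} = O + 141 = 141 + O$)
$r{\left(q,F \right)} = \sqrt{F^{2} + q^{2}}$
$m{\left(X \right)} = 3 X \sqrt{2}$ ($m{\left(X \right)} = 3 \sqrt{1^{2} + \left(-1\right)^{2}} X = 3 \sqrt{1 + 1} X = 3 \sqrt{2} X = 3 X \sqrt{2}$)
$\left(m{\left(-347 \right)} - 305753\right) \left(431850 + I{\left(-203 \right)}\right) = \left(3 \left(-347\right) \sqrt{2} - 305753\right) \left(431850 + \left(141 - 203\right)\right) = \left(- 1041 \sqrt{2} - 305753\right) \left(431850 - 62\right) = \left(-305753 - 1041 \sqrt{2}\right) 431788 = -132020476364 - 449491308 \sqrt{2}$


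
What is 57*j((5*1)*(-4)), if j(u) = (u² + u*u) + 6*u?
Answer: 38760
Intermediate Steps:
j(u) = 2*u² + 6*u (j(u) = (u² + u²) + 6*u = 2*u² + 6*u)
57*j((5*1)*(-4)) = 57*(2*((5*1)*(-4))*(3 + (5*1)*(-4))) = 57*(2*(5*(-4))*(3 + 5*(-4))) = 57*(2*(-20)*(3 - 20)) = 57*(2*(-20)*(-17)) = 57*680 = 38760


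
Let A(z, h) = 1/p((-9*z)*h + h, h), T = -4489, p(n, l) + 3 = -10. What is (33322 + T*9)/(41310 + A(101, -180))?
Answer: -92027/537029 ≈ -0.17136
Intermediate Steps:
p(n, l) = -13 (p(n, l) = -3 - 10 = -13)
A(z, h) = -1/13 (A(z, h) = 1/(-13) = -1/13)
(33322 + T*9)/(41310 + A(101, -180)) = (33322 - 4489*9)/(41310 - 1/13) = (33322 - 40401)/(537029/13) = -7079*13/537029 = -92027/537029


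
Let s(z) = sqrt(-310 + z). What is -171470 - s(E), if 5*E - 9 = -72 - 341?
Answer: -171470 - I*sqrt(9770)/5 ≈ -1.7147e+5 - 19.769*I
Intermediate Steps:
E = -404/5 (E = 9/5 + (-72 - 341)/5 = 9/5 + (1/5)*(-413) = 9/5 - 413/5 = -404/5 ≈ -80.800)
-171470 - s(E) = -171470 - sqrt(-310 - 404/5) = -171470 - sqrt(-1954/5) = -171470 - I*sqrt(9770)/5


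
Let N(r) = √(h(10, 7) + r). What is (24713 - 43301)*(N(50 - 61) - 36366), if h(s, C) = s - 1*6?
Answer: 675971208 - 18588*I*√7 ≈ 6.7597e+8 - 49179.0*I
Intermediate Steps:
h(s, C) = -6 + s (h(s, C) = s - 6 = -6 + s)
N(r) = √(4 + r) (N(r) = √((-6 + 10) + r) = √(4 + r))
(24713 - 43301)*(N(50 - 61) - 36366) = (24713 - 43301)*(√(4 + (50 - 61)) - 36366) = -18588*(√(4 - 11) - 36366) = -18588*(√(-7) - 36366) = -18588*(I*√7 - 36366) = -18588*(-36366 + I*√7) = 675971208 - 18588*I*√7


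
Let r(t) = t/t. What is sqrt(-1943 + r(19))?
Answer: I*sqrt(1942) ≈ 44.068*I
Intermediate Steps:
r(t) = 1
sqrt(-1943 + r(19)) = sqrt(-1943 + 1) = sqrt(-1942) = I*sqrt(1942)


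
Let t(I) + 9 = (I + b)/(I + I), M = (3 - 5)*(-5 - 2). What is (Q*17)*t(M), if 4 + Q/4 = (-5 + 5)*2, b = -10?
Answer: 16864/7 ≈ 2409.1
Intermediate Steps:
Q = -16 (Q = -16 + 4*((-5 + 5)*2) = -16 + 4*(0*2) = -16 + 4*0 = -16 + 0 = -16)
M = 14 (M = -2*(-7) = 14)
t(I) = -9 + (-10 + I)/(2*I) (t(I) = -9 + (I - 10)/(I + I) = -9 + (-10 + I)/((2*I)) = -9 + (-10 + I)*(1/(2*I)) = -9 + (-10 + I)/(2*I))
(Q*17)*t(M) = (-16*17)*(-17/2 - 5/14) = -272*(-17/2 - 5*1/14) = -272*(-17/2 - 5/14) = -272*(-62/7) = 16864/7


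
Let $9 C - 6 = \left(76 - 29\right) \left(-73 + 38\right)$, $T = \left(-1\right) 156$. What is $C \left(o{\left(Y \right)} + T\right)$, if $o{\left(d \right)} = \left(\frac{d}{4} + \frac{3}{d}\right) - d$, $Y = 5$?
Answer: $\frac{1738979}{60} \approx 28983.0$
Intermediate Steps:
$T = -156$
$C = - \frac{1639}{9}$ ($C = \frac{2}{3} + \frac{\left(76 - 29\right) \left(-73 + 38\right)}{9} = \frac{2}{3} + \frac{47 \left(-35\right)}{9} = \frac{2}{3} + \frac{1}{9} \left(-1645\right) = \frac{2}{3} - \frac{1645}{9} = - \frac{1639}{9} \approx -182.11$)
$o{\left(d \right)} = \frac{3}{d} - \frac{3 d}{4}$ ($o{\left(d \right)} = \left(d \frac{1}{4} + \frac{3}{d}\right) - d = \left(\frac{d}{4} + \frac{3}{d}\right) - d = \left(\frac{3}{d} + \frac{d}{4}\right) - d = \frac{3}{d} - \frac{3 d}{4}$)
$C \left(o{\left(Y \right)} + T\right) = - \frac{1639 \left(\left(\frac{3}{5} - \frac{15}{4}\right) - 156\right)}{9} = - \frac{1639 \left(- \frac{63}{20} - 156\right)}{9} = \left(- \frac{1639}{9}\right) \left(- \frac{3183}{20}\right) = \frac{1738979}{60}$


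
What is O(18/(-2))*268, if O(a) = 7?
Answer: 1876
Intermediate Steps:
O(18/(-2))*268 = 7*268 = 1876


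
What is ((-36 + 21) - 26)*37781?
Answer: -1549021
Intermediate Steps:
((-36 + 21) - 26)*37781 = (-15 - 26)*37781 = -41*37781 = -1549021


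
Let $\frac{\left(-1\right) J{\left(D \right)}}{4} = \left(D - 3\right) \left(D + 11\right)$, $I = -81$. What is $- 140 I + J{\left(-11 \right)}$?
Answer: $11340$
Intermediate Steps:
$J{\left(D \right)} = - 4 \left(-3 + D\right) \left(11 + D\right)$ ($J{\left(D \right)} = - 4 \left(D - 3\right) \left(D + 11\right) = - 4 \left(-3 + D\right) \left(11 + D\right)$)
$- 140 I + J{\left(-11 \right)} = \left(-140\right) \left(-81\right) - \left(-484 + 484\right) = 11340 + \left(132 + 352 - 484\right) = 11340 + 0 = 11340$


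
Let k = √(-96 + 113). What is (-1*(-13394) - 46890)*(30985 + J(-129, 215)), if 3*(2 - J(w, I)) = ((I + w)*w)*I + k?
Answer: -27669605272 + 33496*√17/3 ≈ -2.7670e+10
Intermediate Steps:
k = √17 ≈ 4.1231
J(w, I) = 2 - √17/3 - I*w*(I + w)/3 (J(w, I) = 2 - (((I + w)*w)*I + √17)/3 = 2 - ((w*(I + w))*I + √17)/3 = 2 - (I*w*(I + w) + √17)/3 = 2 - (√17 + I*w*(I + w))/3 = 2 + (-√17/3 - I*w*(I + w)/3) = 2 - √17/3 - I*w*(I + w)/3)
(-1*(-13394) - 46890)*(30985 + J(-129, 215)) = (-1*(-13394) - 46890)*(30985 + (2 - √17/3 - ⅓*215*(-129)² - ⅓*(-129)*215²)) = (13394 - 46890)*(30985 + (2 - √17/3 - ⅓*215*16641 - ⅓*(-129)*46225)) = -33496*(30985 + (2 - √17/3 - 1192605 + 1987675)) = -33496*(30985 + (795072 - √17/3)) = -33496*(826057 - √17/3) = -27669605272 + 33496*√17/3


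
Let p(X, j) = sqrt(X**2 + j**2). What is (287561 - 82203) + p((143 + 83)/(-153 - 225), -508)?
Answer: 205358 + sqrt(9218316913)/189 ≈ 2.0587e+5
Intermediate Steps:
(287561 - 82203) + p((143 + 83)/(-153 - 225), -508) = (287561 - 82203) + sqrt(((143 + 83)/(-153 - 225))**2 + (-508)**2) = 205358 + sqrt((226/(-378))**2 + 258064) = 205358 + sqrt((226*(-1/378))**2 + 258064) = 205358 + sqrt((-113/189)**2 + 258064) = 205358 + sqrt(12769/35721 + 258064) = 205358 + sqrt(9218316913/35721) = 205358 + sqrt(9218316913)/189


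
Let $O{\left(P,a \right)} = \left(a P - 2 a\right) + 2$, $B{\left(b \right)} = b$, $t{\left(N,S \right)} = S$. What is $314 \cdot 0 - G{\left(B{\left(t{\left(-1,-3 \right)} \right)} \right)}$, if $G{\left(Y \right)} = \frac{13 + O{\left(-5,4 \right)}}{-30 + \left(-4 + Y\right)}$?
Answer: $- \frac{13}{37} \approx -0.35135$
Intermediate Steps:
$O{\left(P,a \right)} = 2 - 2 a + P a$ ($O{\left(P,a \right)} = \left(P a - 2 a\right) + 2 = \left(- 2 a + P a\right) + 2 = 2 - 2 a + P a$)
$G{\left(Y \right)} = - \frac{13}{-34 + Y}$ ($G{\left(Y \right)} = \frac{13 - 26}{-30 + \left(-4 + Y\right)} = \frac{13 - 26}{-34 + Y} = - \frac{13}{-34 + Y}$)
$314 \cdot 0 - G{\left(B{\left(t{\left(-1,-3 \right)} \right)} \right)} = 314 \cdot 0 - - \frac{13}{-34 - 3} = 0 - - \frac{13}{-37} = 0 - \left(-13\right) \left(- \frac{1}{37}\right) = 0 - \frac{13}{37} = - \frac{13}{37}$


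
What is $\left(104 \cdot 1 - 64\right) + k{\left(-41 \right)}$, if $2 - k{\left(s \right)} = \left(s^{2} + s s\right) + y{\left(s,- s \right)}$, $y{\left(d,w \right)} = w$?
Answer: $-3361$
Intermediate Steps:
$k{\left(s \right)} = 2 + s - 2 s^{2}$ ($k{\left(s \right)} = 2 - \left(\left(s^{2} + s s\right) - s\right) = 2 - \left(\left(s^{2} + s^{2}\right) - s\right) = 2 - \left(2 s^{2} - s\right) = 2 - \left(- s + 2 s^{2}\right) = 2 + s - 2 s^{2}$)
$\left(104 \cdot 1 - 64\right) + k{\left(-41 \right)} = \left(104 \cdot 1 - 64\right) - \left(39 + 3362\right) = \left(104 - 64\right) - 3401 = 40 - 3401 = -3361$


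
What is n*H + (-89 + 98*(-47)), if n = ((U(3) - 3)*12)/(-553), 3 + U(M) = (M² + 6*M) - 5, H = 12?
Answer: -2598639/553 ≈ -4699.2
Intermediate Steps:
U(M) = -8 + M² + 6*M (U(M) = -3 + ((M² + 6*M) - 5) = -3 + (-5 + M² + 6*M) = -8 + M² + 6*M)
n = -192/553 (n = (((-8 + 3² + 6*3) - 3)*12)/(-553) = (((-8 + 9 + 18) - 3)*12)*(-1/553) = ((19 - 3)*12)*(-1/553) = (16*12)*(-1/553) = 192*(-1/553) = -192/553 ≈ -0.34720)
n*H + (-89 + 98*(-47)) = -192/553*12 + (-89 + 98*(-47)) = -2304/553 + (-89 - 4606) = -2304/553 - 4695 = -2598639/553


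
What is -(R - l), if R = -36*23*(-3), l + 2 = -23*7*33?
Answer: -7799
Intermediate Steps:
l = -5315 (l = -2 - 23*7*33 = -2 - 161*33 = -2 - 5313 = -5315)
R = 2484 (R = -828*(-3) = 2484)
-(R - l) = -(2484 - 1*(-5315)) = -(2484 + 5315) = -1*7799 = -7799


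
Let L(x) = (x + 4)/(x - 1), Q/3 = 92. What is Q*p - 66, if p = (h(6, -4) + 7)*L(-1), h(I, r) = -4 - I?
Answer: 1176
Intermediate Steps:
Q = 276 (Q = 3*92 = 276)
L(x) = (4 + x)/(-1 + x)
p = 9/2 (p = ((-4 - 1*6) + 7)*((4 - 1)/(-1 - 1)) = ((-4 - 6) + 7)*(3/(-2)) = (-10 + 7)*(-½*3) = -3*(-3/2) = 9/2 ≈ 4.5000)
Q*p - 66 = 276*(9/2) - 66 = 1242 - 66 = 1176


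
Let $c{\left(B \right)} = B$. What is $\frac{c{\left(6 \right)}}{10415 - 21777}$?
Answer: $- \frac{3}{5681} \approx -0.00052808$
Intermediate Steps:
$\frac{c{\left(6 \right)}}{10415 - 21777} = \frac{6}{10415 - 21777} = \frac{6}{-11362} = 6 \left(- \frac{1}{11362}\right) = - \frac{3}{5681}$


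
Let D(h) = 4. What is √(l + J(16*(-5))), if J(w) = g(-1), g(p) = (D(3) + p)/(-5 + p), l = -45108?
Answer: I*√180434/2 ≈ 212.39*I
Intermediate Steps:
g(p) = (4 + p)/(-5 + p)
J(w) = -½ (J(w) = (4 - 1)/(-5 - 1) = 3/(-6) = -⅙*3 = -½)
√(l + J(16*(-5))) = √(-45108 - ½) = √(-90217/2) = I*√180434/2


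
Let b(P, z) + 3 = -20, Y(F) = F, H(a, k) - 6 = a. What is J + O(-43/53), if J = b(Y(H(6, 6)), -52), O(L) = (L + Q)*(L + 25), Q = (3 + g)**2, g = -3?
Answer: -119733/2809 ≈ -42.625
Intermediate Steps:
H(a, k) = 6 + a
Q = 0 (Q = (3 - 3)**2 = 0**2 = 0)
b(P, z) = -23 (b(P, z) = -3 - 20 = -23)
O(L) = L*(25 + L) (O(L) = (L + 0)*(L + 25) = L*(25 + L))
J = -23
J + O(-43/53) = -23 + (-43/53)*(25 - 43/53) = -23 + (-43*1/53)*(25 - 43*1/53) = -23 - 43*(25 - 43/53)/53 = -23 - 43/53*1282/53 = -23 - 55126/2809 = -119733/2809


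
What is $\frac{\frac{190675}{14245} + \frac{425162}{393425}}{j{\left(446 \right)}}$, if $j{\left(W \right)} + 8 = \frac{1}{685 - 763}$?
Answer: $- \frac{1264734815214}{700542390625} \approx -1.8054$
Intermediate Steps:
$j{\left(W \right)} = - \frac{625}{78}$ ($j{\left(W \right)} = -8 + \frac{1}{685 - 763} = -8 + \frac{1}{-78} = -8 - \frac{1}{78} = - \frac{625}{78}$)
$\frac{\frac{190675}{14245} + \frac{425162}{393425}}{j{\left(446 \right)}} = \frac{\frac{190675}{14245} + \frac{425162}{393425}}{- \frac{625}{78}} = \left(190675 \cdot \frac{1}{14245} + 425162 \cdot \frac{1}{393425}\right) \left(- \frac{78}{625}\right) = \left(\frac{38135}{2849} + \frac{425162}{393425}\right) \left(- \frac{78}{625}\right) = \frac{16214548913}{1120867825} \left(- \frac{78}{625}\right) = - \frac{1264734815214}{700542390625}$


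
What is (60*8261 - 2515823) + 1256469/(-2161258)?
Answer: -4366094701523/2161258 ≈ -2.0202e+6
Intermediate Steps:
(60*8261 - 2515823) + 1256469/(-2161258) = (495660 - 2515823) + 1256469*(-1/2161258) = -2020163 - 1256469/2161258 = -4366094701523/2161258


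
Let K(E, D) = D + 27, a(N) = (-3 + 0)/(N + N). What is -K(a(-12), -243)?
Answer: 216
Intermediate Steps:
a(N) = -3/(2*N) (a(N) = -3*1/(2*N) = -3/(2*N))
K(E, D) = 27 + D
-K(a(-12), -243) = -(27 - 243) = -1*(-216) = 216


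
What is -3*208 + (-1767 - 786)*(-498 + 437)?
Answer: 155109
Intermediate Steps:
-3*208 + (-1767 - 786)*(-498 + 437) = -624 - 2553*(-61) = -624 + 155733 = 155109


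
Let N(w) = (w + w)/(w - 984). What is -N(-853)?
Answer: -1706/1837 ≈ -0.92869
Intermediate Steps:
N(w) = 2*w/(-984 + w) (N(w) = (2*w)/(-984 + w) = 2*w/(-984 + w))
-N(-853) = -2*(-853)/(-984 - 853) = -2*(-853)/(-1837) = -2*(-853)*(-1)/1837 = -1*1706/1837 = -1706/1837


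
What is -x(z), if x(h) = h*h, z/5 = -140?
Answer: -490000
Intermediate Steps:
z = -700 (z = 5*(-140) = -700)
x(h) = h²
-x(z) = -1*(-700)² = -1*490000 = -490000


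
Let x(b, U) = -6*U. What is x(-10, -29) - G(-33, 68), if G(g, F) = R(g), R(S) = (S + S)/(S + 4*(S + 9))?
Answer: 7460/43 ≈ 173.49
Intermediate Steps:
R(S) = 2*S/(36 + 5*S) (R(S) = (2*S)/(S + 4*(9 + S)) = (2*S)/(S + (36 + 4*S)) = (2*S)/(36 + 5*S) = 2*S/(36 + 5*S))
G(g, F) = 2*g/(36 + 5*g)
x(-10, -29) - G(-33, 68) = -6*(-29) - 2*(-33)/(36 + 5*(-33)) = 174 - 2*(-33)/(36 - 165) = 174 - 2*(-33)/(-129) = 174 - 2*(-33)*(-1)/129 = 174 - 1*22/43 = 174 - 22/43 = 7460/43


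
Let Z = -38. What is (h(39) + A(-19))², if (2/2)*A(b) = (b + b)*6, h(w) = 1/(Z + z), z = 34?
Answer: 833569/16 ≈ 52098.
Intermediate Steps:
h(w) = -¼ (h(w) = 1/(-38 + 34) = 1/(-4) = -¼)
A(b) = 12*b (A(b) = (b + b)*6 = (2*b)*6 = 12*b)
(h(39) + A(-19))² = (-¼ + 12*(-19))² = (-¼ - 228)² = (-913/4)² = 833569/16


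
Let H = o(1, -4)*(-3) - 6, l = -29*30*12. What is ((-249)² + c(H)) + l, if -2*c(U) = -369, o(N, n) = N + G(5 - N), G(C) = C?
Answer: 103491/2 ≈ 51746.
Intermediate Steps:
o(N, n) = 5 (o(N, n) = N + (5 - N) = 5)
l = -10440 (l = -870*12 = -10440)
H = -21 (H = 5*(-3) - 6 = -15 - 6 = -21)
c(U) = 369/2 (c(U) = -½*(-369) = 369/2)
((-249)² + c(H)) + l = ((-249)² + 369/2) - 10440 = (62001 + 369/2) - 10440 = 124371/2 - 10440 = 103491/2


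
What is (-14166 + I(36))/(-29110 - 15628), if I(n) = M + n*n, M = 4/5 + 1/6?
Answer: 386071/1342140 ≈ 0.28765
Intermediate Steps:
M = 29/30 (M = 4*(⅕) + 1*(⅙) = ⅘ + ⅙ = 29/30 ≈ 0.96667)
I(n) = 29/30 + n² (I(n) = 29/30 + n*n = 29/30 + n²)
(-14166 + I(36))/(-29110 - 15628) = (-14166 + (29/30 + 36²))/(-29110 - 15628) = (-14166 + (29/30 + 1296))/(-44738) = (-14166 + 38909/30)*(-1/44738) = -386071/30*(-1/44738) = 386071/1342140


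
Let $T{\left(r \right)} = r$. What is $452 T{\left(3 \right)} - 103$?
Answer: $1253$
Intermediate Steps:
$452 T{\left(3 \right)} - 103 = 452 \cdot 3 - 103 = 1356 - 103 = 1253$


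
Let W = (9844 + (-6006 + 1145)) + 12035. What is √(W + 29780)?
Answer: √46798 ≈ 216.33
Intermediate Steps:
W = 17018 (W = (9844 - 4861) + 12035 = 4983 + 12035 = 17018)
√(W + 29780) = √(17018 + 29780) = √46798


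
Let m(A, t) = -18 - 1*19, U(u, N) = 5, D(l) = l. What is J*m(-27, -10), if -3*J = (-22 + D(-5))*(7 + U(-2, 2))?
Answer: -3996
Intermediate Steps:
m(A, t) = -37 (m(A, t) = -18 - 19 = -37)
J = 108 (J = -(-22 - 5)*(7 + 5)/3 = -(-9)*12 = -1/3*(-324) = 108)
J*m(-27, -10) = 108*(-37) = -3996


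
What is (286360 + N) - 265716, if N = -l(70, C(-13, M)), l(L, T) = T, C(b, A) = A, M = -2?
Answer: 20646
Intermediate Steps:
N = 2 (N = -1*(-2) = 2)
(286360 + N) - 265716 = (286360 + 2) - 265716 = 286362 - 265716 = 20646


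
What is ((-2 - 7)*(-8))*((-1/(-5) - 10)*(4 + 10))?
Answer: -49392/5 ≈ -9878.4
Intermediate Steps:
((-2 - 7)*(-8))*((-1/(-5) - 10)*(4 + 10)) = (-9*(-8))*((-1*(-⅕) - 10)*14) = 72*((⅕ - 10)*14) = 72*(-49/5*14) = 72*(-686/5) = -49392/5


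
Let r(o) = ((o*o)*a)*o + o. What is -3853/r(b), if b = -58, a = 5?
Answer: 3853/975618 ≈ 0.0039493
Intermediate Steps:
r(o) = o + 5*o³ (r(o) = ((o*o)*5)*o + o = (o²*5)*o + o = (5*o²)*o + o = 5*o³ + o = o + 5*o³)
-3853/r(b) = -3853/(-58 + 5*(-58)³) = -3853/(-58 + 5*(-195112)) = -3853/(-58 - 975560) = -3853/(-975618) = -3853*(-1/975618) = 3853/975618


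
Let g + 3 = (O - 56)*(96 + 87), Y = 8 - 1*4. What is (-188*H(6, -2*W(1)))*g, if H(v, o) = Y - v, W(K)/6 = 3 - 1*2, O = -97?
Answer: -10528752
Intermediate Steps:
Y = 4 (Y = 8 - 4 = 4)
W(K) = 6 (W(K) = 6*(3 - 1*2) = 6*(3 - 2) = 6*1 = 6)
H(v, o) = 4 - v
g = -28002 (g = -3 + (-97 - 56)*(96 + 87) = -3 - 153*183 = -3 - 27999 = -28002)
(-188*H(6, -2*W(1)))*g = -188*(4 - 1*6)*(-28002) = -188*(4 - 6)*(-28002) = -188*(-2)*(-28002) = 376*(-28002) = -10528752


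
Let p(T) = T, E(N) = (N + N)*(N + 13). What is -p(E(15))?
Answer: -840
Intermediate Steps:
E(N) = 2*N*(13 + N) (E(N) = (2*N)*(13 + N) = 2*N*(13 + N))
-p(E(15)) = -2*15*(13 + 15) = -2*15*28 = -1*840 = -840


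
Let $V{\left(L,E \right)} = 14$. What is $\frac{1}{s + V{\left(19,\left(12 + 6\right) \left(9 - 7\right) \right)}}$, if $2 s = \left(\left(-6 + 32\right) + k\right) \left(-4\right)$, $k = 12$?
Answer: $- \frac{1}{62} \approx -0.016129$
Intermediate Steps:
$s = -76$ ($s = \frac{\left(\left(-6 + 32\right) + 12\right) \left(-4\right)}{2} = \frac{\left(26 + 12\right) \left(-4\right)}{2} = \frac{38 \left(-4\right)}{2} = \frac{1}{2} \left(-152\right) = -76$)
$\frac{1}{s + V{\left(19,\left(12 + 6\right) \left(9 - 7\right) \right)}} = \frac{1}{-76 + 14} = \frac{1}{-62} = - \frac{1}{62}$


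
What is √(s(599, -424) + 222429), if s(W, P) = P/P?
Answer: √222430 ≈ 471.63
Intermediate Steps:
s(W, P) = 1
√(s(599, -424) + 222429) = √(1 + 222429) = √222430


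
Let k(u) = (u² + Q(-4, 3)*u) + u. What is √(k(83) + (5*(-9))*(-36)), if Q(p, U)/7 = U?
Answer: √10335 ≈ 101.66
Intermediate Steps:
Q(p, U) = 7*U
k(u) = u² + 22*u (k(u) = (u² + (7*3)*u) + u = (u² + 21*u) + u = u² + 22*u)
√(k(83) + (5*(-9))*(-36)) = √(83*(22 + 83) + (5*(-9))*(-36)) = √(83*105 - 45*(-36)) = √(8715 + 1620) = √10335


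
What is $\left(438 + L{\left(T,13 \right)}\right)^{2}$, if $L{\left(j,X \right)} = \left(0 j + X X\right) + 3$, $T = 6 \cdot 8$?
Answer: $372100$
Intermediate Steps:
$T = 48$
$L{\left(j,X \right)} = 3 + X^{2}$ ($L{\left(j,X \right)} = \left(0 + X^{2}\right) + 3 = X^{2} + 3 = 3 + X^{2}$)
$\left(438 + L{\left(T,13 \right)}\right)^{2} = \left(438 + \left(3 + 13^{2}\right)\right)^{2} = \left(438 + \left(3 + 169\right)\right)^{2} = \left(438 + 172\right)^{2} = 610^{2} = 372100$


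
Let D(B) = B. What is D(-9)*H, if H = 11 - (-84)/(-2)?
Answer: 279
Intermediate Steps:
H = -31 (H = 11 - (-84)*(-1)/2 = 11 - 6*7 = 11 - 42 = -31)
D(-9)*H = -9*(-31) = 279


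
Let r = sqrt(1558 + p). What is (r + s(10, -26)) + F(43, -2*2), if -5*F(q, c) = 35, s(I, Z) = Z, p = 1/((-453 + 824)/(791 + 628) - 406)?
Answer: -33 + 5*sqrt(20657801048521)/575743 ≈ 6.4715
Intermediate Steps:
p = -1419/575743 (p = 1/(371/1419 - 406) = 1/(-575743/1419) = -1419/575743 ≈ -0.0024646)
F(q, c) = -7 (F(q, c) = -1/5*35 = -7)
r = 5*sqrt(20657801048521)/575743 (r = sqrt(1558 - 1419/575743) = sqrt(897006175/575743) = 5*sqrt(20657801048521)/575743 ≈ 39.471)
(r + s(10, -26)) + F(43, -2*2) = (5*sqrt(20657801048521)/575743 - 26) - 7 = (-26 + 5*sqrt(20657801048521)/575743) - 7 = -33 + 5*sqrt(20657801048521)/575743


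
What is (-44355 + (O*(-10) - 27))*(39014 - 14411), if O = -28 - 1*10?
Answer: -1082581206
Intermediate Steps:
O = -38 (O = -28 - 10 = -38)
(-44355 + (O*(-10) - 27))*(39014 - 14411) = (-44355 + (-38*(-10) - 27))*(39014 - 14411) = (-44355 + (380 - 27))*24603 = (-44355 + 353)*24603 = -44002*24603 = -1082581206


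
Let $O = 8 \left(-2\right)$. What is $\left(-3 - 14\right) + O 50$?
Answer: $-817$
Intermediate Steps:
$O = -16$
$\left(-3 - 14\right) + O 50 = \left(-3 - 14\right) - 800 = -17 - 800 = -817$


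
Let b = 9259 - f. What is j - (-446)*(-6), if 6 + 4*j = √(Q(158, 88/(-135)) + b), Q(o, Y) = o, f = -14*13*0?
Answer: -5355/2 + √9417/4 ≈ -2653.2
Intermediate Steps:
f = 0 (f = -182*0 = 0)
b = 9259 (b = 9259 - 1*0 = 9259 + 0 = 9259)
j = -3/2 + √9417/4 (j = -3/2 + √(158 + 9259)/4 = -3/2 + √9417/4 ≈ 22.760)
j - (-446)*(-6) = (-3/2 + √9417/4) - (-446)*(-6) = (-3/2 + √9417/4) - 1*2676 = (-3/2 + √9417/4) - 2676 = -5355/2 + √9417/4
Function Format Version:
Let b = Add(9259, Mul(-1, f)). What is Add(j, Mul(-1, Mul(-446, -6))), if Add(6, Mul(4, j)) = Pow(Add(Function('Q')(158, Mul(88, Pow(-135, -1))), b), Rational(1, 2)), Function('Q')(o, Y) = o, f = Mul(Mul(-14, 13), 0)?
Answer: Add(Rational(-5355, 2), Mul(Rational(1, 4), Pow(9417, Rational(1, 2)))) ≈ -2653.2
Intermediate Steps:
f = 0 (f = Mul(-182, 0) = 0)
b = 9259 (b = Add(9259, Mul(-1, 0)) = Add(9259, 0) = 9259)
j = Add(Rational(-3, 2), Mul(Rational(1, 4), Pow(9417, Rational(1, 2)))) (j = Add(Rational(-3, 2), Mul(Rational(1, 4), Pow(Add(158, 9259), Rational(1, 2)))) = Add(Rational(-3, 2), Mul(Rational(1, 4), Pow(9417, Rational(1, 2)))) ≈ 22.760)
Add(j, Mul(-1, Mul(-446, -6))) = Add(Add(Rational(-3, 2), Mul(Rational(1, 4), Pow(9417, Rational(1, 2)))), Mul(-1, Mul(-446, -6))) = Add(Add(Rational(-3, 2), Mul(Rational(1, 4), Pow(9417, Rational(1, 2)))), Mul(-1, 2676)) = Add(Add(Rational(-3, 2), Mul(Rational(1, 4), Pow(9417, Rational(1, 2)))), -2676) = Add(Rational(-5355, 2), Mul(Rational(1, 4), Pow(9417, Rational(1, 2))))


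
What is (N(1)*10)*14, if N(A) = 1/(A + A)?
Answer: 70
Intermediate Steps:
N(A) = 1/(2*A)
(N(1)*10)*14 = (((½)/1)*10)*14 = (((½)*1)*10)*14 = ((½)*10)*14 = 5*14 = 70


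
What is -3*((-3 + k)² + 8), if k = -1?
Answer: -72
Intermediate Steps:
-3*((-3 + k)² + 8) = -3*((-3 - 1)² + 8) = -3*((-4)² + 8) = -3*(16 + 8) = -3*24 = -72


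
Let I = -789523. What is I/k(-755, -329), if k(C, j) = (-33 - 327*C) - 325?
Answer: -789523/246527 ≈ -3.2026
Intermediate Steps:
k(C, j) = -358 - 327*C
I/k(-755, -329) = -789523/(-358 - 327*(-755)) = -789523/(-358 + 246885) = -789523/246527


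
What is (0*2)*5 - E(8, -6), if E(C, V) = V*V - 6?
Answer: -30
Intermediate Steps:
E(C, V) = -6 + V² (E(C, V) = V² - 6 = -6 + V²)
(0*2)*5 - E(8, -6) = (0*2)*5 - (-6 + (-6)²) = 0*5 - (-6 + 36) = 0 - 1*30 = 0 - 30 = -30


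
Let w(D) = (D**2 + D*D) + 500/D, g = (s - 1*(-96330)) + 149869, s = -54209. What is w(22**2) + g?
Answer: 79920867/121 ≈ 6.6050e+5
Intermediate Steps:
g = 191990 (g = (-54209 - 1*(-96330)) + 149869 = (-54209 + 96330) + 149869 = 42121 + 149869 = 191990)
w(D) = 2*D**2 + 500/D (w(D) = (D**2 + D**2) + 500/D = 2*D**2 + 500/D)
w(22**2) + g = 2*(250 + (22**2)**3)/(22**2) + 191990 = 2*(250 + 484**3)/484 + 191990 = 2*(1/484)*(250 + 113379904) + 191990 = 2*(1/484)*113380154 + 191990 = 56690077/121 + 191990 = 79920867/121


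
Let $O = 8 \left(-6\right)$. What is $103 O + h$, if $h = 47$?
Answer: $-4897$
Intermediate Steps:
$O = -48$
$103 O + h = 103 \left(-48\right) + 47 = -4944 + 47 = -4897$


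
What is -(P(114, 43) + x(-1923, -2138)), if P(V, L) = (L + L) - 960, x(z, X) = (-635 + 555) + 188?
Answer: 766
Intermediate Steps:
x(z, X) = 108 (x(z, X) = -80 + 188 = 108)
P(V, L) = -960 + 2*L (P(V, L) = 2*L - 960 = -960 + 2*L)
-(P(114, 43) + x(-1923, -2138)) = -((-960 + 2*43) + 108) = -((-960 + 86) + 108) = -(-874 + 108) = -1*(-766) = 766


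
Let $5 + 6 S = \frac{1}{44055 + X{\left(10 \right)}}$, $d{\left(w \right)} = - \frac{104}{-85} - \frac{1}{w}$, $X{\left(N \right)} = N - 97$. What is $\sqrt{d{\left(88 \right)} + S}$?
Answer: $\frac{\sqrt{40015492859210}}{10277520} \approx 0.6155$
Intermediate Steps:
$X{\left(N \right)} = -97 + N$ ($X{\left(N \right)} = N - 97 = -97 + N$)
$d{\left(w \right)} = \frac{104}{85} - \frac{1}{w}$ ($d{\left(w \right)} = \left(-104\right) \left(- \frac{1}{85}\right) - \frac{1}{w} = \frac{104}{85} - \frac{1}{w}$)
$S = - \frac{219839}{263808}$ ($S = - \frac{5}{6} + \frac{1}{6 \left(44055 + \left(-97 + 10\right)\right)} = - \frac{5}{6} + \frac{1}{6 \left(44055 - 87\right)} = - \frac{5}{6} + \frac{1}{6 \cdot 43968} = - \frac{5}{6} + \frac{1}{6} \cdot \frac{1}{43968} = - \frac{5}{6} + \frac{1}{263808} = - \frac{219839}{263808} \approx -0.83333$)
$\sqrt{d{\left(88 \right)} + S} = \sqrt{\left(\frac{104}{85} - \frac{1}{88}\right) - \frac{219839}{263808}} = \sqrt{\frac{9067}{7480} - \frac{219839}{263808}} = \sqrt{\frac{93443927}{246660480}} = \frac{\sqrt{40015492859210}}{10277520}$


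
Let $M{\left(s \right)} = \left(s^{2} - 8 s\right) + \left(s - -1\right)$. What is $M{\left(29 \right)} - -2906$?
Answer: $3545$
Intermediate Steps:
$M{\left(s \right)} = 1 + s^{2} - 7 s$ ($M{\left(s \right)} = \left(s^{2} - 8 s\right) + \left(s + 1\right) = \left(s^{2} - 8 s\right) + \left(1 + s\right) = 1 + s^{2} - 7 s$)
$M{\left(29 \right)} - -2906 = \left(1 + 29^{2} - 203\right) - -2906 = \left(1 + 841 - 203\right) + 2906 = 639 + 2906 = 3545$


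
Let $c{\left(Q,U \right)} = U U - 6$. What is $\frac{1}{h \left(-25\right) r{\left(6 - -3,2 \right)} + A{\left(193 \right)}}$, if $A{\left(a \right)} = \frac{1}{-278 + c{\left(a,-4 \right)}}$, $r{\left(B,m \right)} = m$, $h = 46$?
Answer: $- \frac{268}{616401} \approx -0.00043478$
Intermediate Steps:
$c{\left(Q,U \right)} = -6 + U^{2}$ ($c{\left(Q,U \right)} = U^{2} - 6 = -6 + U^{2}$)
$A{\left(a \right)} = - \frac{1}{268}$ ($A{\left(a \right)} = \frac{1}{-278 - \left(6 - \left(-4\right)^{2}\right)} = \frac{1}{-278 + \left(-6 + 16\right)} = \frac{1}{-278 + 10} = \frac{1}{-268} = - \frac{1}{268}$)
$\frac{1}{h \left(-25\right) r{\left(6 - -3,2 \right)} + A{\left(193 \right)}} = \frac{1}{46 \left(-25\right) 2 - \frac{1}{268}} = \frac{1}{\left(-1150\right) 2 - \frac{1}{268}} = \frac{1}{-2300 - \frac{1}{268}} = \frac{1}{- \frac{616401}{268}} = - \frac{268}{616401}$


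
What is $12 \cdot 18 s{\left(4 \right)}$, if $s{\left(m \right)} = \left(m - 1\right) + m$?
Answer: $1512$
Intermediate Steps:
$s{\left(m \right)} = -1 + 2 m$ ($s{\left(m \right)} = \left(-1 + m\right) + m = -1 + 2 m$)
$12 \cdot 18 s{\left(4 \right)} = 12 \cdot 18 \left(-1 + 2 \cdot 4\right) = 216 \left(-1 + 8\right) = 216 \cdot 7 = 1512$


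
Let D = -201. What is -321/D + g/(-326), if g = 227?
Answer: 19673/21842 ≈ 0.90070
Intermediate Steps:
-321/D + g/(-326) = -321/(-201) + 227/(-326) = -321*(-1/201) + 227*(-1/326) = 107/67 - 227/326 = 19673/21842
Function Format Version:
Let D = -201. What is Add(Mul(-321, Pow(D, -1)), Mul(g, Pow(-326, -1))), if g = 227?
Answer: Rational(19673, 21842) ≈ 0.90070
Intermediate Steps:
Add(Mul(-321, Pow(D, -1)), Mul(g, Pow(-326, -1))) = Add(Mul(-321, Pow(-201, -1)), Mul(227, Pow(-326, -1))) = Add(Mul(-321, Rational(-1, 201)), Mul(227, Rational(-1, 326))) = Add(Rational(107, 67), Rational(-227, 326)) = Rational(19673, 21842)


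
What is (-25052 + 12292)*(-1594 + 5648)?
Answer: -51729040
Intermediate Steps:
(-25052 + 12292)*(-1594 + 5648) = -12760*4054 = -51729040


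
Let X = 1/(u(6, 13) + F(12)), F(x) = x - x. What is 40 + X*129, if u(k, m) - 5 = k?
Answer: 569/11 ≈ 51.727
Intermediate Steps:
u(k, m) = 5 + k
F(x) = 0
X = 1/11 (X = 1/((5 + 6) + 0) = 1/(11 + 0) = 1/11 ≈ 0.090909)
40 + X*129 = 40 + (1/11)*129 = 40 + 129/11 = 569/11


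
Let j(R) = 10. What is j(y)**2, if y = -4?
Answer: 100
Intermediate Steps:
j(y)**2 = 10**2 = 100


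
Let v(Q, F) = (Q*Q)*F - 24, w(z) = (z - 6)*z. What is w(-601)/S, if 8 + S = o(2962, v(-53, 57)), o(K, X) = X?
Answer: 364807/160081 ≈ 2.2789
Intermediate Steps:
w(z) = z*(-6 + z) (w(z) = (-6 + z)*z = z*(-6 + z))
v(Q, F) = -24 + F*Q² (v(Q, F) = Q²*F - 24 = F*Q² - 24 = -24 + F*Q²)
S = 160081 (S = -8 + (-24 + 57*(-53)²) = -8 + (-24 + 57*2809) = -8 + (-24 + 160113) = -8 + 160089 = 160081)
w(-601)/S = -601*(-6 - 601)/160081 = -601*(-607)*(1/160081) = 364807*(1/160081) = 364807/160081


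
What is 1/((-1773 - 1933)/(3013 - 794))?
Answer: -2219/3706 ≈ -0.59876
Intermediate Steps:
1/((-1773 - 1933)/(3013 - 794)) = 1/(-3706/2219) = -2219/3706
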